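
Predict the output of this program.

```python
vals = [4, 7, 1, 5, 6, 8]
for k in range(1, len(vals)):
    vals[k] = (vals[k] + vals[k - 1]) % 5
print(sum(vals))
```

13

k=1: vals[1] = (7+4)%5 = 1 → [4, 1, 1, 5, 6, 8]
k=2: vals[2] = (1+1)%5 = 2 → [4, 1, 2, 5, 6, 8]
k=3: vals[3] = (5+2)%5 = 2 → [4, 1, 2, 2, 6, 8]
k=4: vals[4] = (6+2)%5 = 3 → [4, 1, 2, 2, 3, 8]
k=5: vals[5] = (8+3)%5 = 1 → [4, 1, 2, 2, 3, 1]
sum = 13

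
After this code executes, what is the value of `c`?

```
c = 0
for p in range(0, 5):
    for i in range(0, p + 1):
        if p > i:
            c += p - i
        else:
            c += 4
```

40

p=0,i=0: not 0>0, c = 0+4 = 4
p=1,i=0: 1>0, c = 4+1 = 5
p=1,i=1: not 1>1, c = 5+4 = 9
p=2,i=0: 2>0, c = 9+2 = 11
p=2,i=1: 2>1, c = 11+1 = 12
p=2,i=2: not 2>2, c = 12+4 = 16
p=3,i=0: 3>0, c = 16+3 = 19
p=3,i=1: 3>1, c = 19+2 = 21
p=3,i=2: 3>2, c = 21+1 = 22
p=3,i=3: not 3>3, c = 22+4 = 26
p=4,i=0: 4>0, c = 26+4 = 30
p=4,i=1: 4>1, c = 30+3 = 33
p=4,i=2: 4>2, c = 33+2 = 35
p=4,i=3: 4>3, c = 35+1 = 36
p=4,i=4: not 4>4, c = 36+4 = 40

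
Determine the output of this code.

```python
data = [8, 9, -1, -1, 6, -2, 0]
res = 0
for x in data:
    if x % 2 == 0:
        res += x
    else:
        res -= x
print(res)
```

5

x=8: even, res = 0+8 = 8
x=9: not even, res = 8-9 = -1
x=-1: not even, res = (-1)-(-1) = 0
x=-1: not even, res = 0-(-1) = 1
x=6: even, res = 1+6 = 7
x=-2: even, res = 7+(-2) = 5
x=0: even, res = 5+0 = 5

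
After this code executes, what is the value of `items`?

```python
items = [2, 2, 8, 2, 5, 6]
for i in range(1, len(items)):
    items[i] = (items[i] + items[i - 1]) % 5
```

i=1: items[1] = (2+2)%5 = 4 → [2, 4, 8, 2, 5, 6]
i=2: items[2] = (8+4)%5 = 2 → [2, 4, 2, 2, 5, 6]
i=3: items[3] = (2+2)%5 = 4 → [2, 4, 2, 4, 5, 6]
i=4: items[4] = (5+4)%5 = 4 → [2, 4, 2, 4, 4, 6]
i=5: items[5] = (6+4)%5 = 0 → [2, 4, 2, 4, 4, 0]

[2, 4, 2, 4, 4, 0]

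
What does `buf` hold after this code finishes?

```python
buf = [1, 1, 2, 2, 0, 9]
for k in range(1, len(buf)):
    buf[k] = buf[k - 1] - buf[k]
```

k=1: buf[1] = 1-1 = 0 → [1, 0, 2, 2, 0, 9]
k=2: buf[2] = 0-2 = -2 → [1, 0, -2, 2, 0, 9]
k=3: buf[3] = (-2)-2 = -4 → [1, 0, -2, -4, 0, 9]
k=4: buf[4] = (-4)-0 = -4 → [1, 0, -2, -4, -4, 9]
k=5: buf[5] = (-4)-9 = -13 → [1, 0, -2, -4, -4, -13]

[1, 0, -2, -4, -4, -13]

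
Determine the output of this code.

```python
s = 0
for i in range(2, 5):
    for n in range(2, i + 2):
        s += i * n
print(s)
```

93

i=2,n=2: s = 0+4 = 4
i=2,n=3: s = 4+6 = 10
i=3,n=2: s = 10+6 = 16
i=3,n=3: s = 16+9 = 25
i=3,n=4: s = 25+12 = 37
i=4,n=2: s = 37+8 = 45
i=4,n=3: s = 45+12 = 57
i=4,n=4: s = 57+16 = 73
i=4,n=5: s = 73+20 = 93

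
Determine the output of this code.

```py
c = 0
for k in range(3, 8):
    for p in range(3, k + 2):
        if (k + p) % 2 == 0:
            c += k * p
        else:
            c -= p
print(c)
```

175

k=3,p=3: even sum, c = 0+9 = 9
k=3,p=4: odd sum, c = 9-4 = 5
k=4,p=3: odd sum, c = 5-3 = 2
k=4,p=4: even sum, c = 2+16 = 18
k=4,p=5: odd sum, c = 18-5 = 13
k=5,p=3: even sum, c = 13+15 = 28
k=5,p=4: odd sum, c = 28-4 = 24
k=5,p=5: even sum, c = 24+25 = 49
k=5,p=6: odd sum, c = 49-6 = 43
k=6,p=3: odd sum, c = 43-3 = 40
k=6,p=4: even sum, c = 40+24 = 64
k=6,p=5: odd sum, c = 64-5 = 59
k=6,p=6: even sum, c = 59+36 = 95
k=6,p=7: odd sum, c = 95-7 = 88
k=7,p=3: even sum, c = 88+21 = 109
k=7,p=4: odd sum, c = 109-4 = 105
k=7,p=5: even sum, c = 105+35 = 140
k=7,p=6: odd sum, c = 140-6 = 134
k=7,p=7: even sum, c = 134+49 = 183
k=7,p=8: odd sum, c = 183-8 = 175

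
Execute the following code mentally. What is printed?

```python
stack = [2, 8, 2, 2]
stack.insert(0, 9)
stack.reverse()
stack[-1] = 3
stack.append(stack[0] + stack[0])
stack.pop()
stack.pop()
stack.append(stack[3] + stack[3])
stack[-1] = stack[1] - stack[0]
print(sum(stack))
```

14

insert 9 at 0 → [9, 2, 8, 2, 2]
reverse → [2, 2, 8, 2, 9]
stack[-1] = 3 → [2, 2, 8, 2, 3]
append stack[0]+stack[0] = 2+2 = 4 → [2, 2, 8, 2, 3, 4]
pop() removes 4 → [2, 2, 8, 2, 3]
pop() removes 3 → [2, 2, 8, 2]
append stack[3]+stack[3] = 2+2 = 4 → [2, 2, 8, 2, 4]
stack[-1] = stack[1]-stack[0] = 2-2 = 0 → [2, 2, 8, 2, 0]
sum = 14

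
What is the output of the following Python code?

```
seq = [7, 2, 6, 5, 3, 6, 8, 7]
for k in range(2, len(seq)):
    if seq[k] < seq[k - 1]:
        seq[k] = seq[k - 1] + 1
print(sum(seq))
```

k=2: 6>=2, unchanged → [7, 2, 6, 5, 3, 6, 8, 7]
k=3: 5<6, seq[3] = 6+1 = 7 → [7, 2, 6, 7, 3, 6, 8, 7]
k=4: 3<7, seq[4] = 7+1 = 8 → [7, 2, 6, 7, 8, 6, 8, 7]
k=5: 6<8, seq[5] = 8+1 = 9 → [7, 2, 6, 7, 8, 9, 8, 7]
k=6: 8<9, seq[6] = 9+1 = 10 → [7, 2, 6, 7, 8, 9, 10, 7]
k=7: 7<10, seq[7] = 10+1 = 11 → [7, 2, 6, 7, 8, 9, 10, 11]
sum = 60

60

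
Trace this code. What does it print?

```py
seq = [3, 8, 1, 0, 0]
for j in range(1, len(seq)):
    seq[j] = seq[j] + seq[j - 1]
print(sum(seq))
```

50

j=1: seq[1] = 8+3 = 11 → [3, 11, 1, 0, 0]
j=2: seq[2] = 1+11 = 12 → [3, 11, 12, 0, 0]
j=3: seq[3] = 0+12 = 12 → [3, 11, 12, 12, 0]
j=4: seq[4] = 0+12 = 12 → [3, 11, 12, 12, 12]
sum = 50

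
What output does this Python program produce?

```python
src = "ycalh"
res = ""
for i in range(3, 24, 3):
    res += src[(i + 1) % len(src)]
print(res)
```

haylcha

i=3: add src[4]='h' → 'h'
i=6: add src[2]='a' → 'ha'
i=9: add src[0]='y' → 'hay'
i=12: add src[3]='l' → 'hayl'
i=15: add src[1]='c' → 'haylc'
i=18: add src[4]='h' → 'haylch'
i=21: add src[2]='a' → 'haylcha'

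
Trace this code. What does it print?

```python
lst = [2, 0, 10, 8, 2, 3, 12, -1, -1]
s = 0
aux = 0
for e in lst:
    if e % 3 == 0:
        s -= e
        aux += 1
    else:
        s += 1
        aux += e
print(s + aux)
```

e=2: not %3==0, s = 0+1 = 1; aux=2
e=0: %3==0, s = 1-0 = 1; aux=3
e=10: not %3==0, s = 1+1 = 2; aux=13
e=8: not %3==0, s = 2+1 = 3; aux=21
e=2: not %3==0, s = 3+1 = 4; aux=23
e=3: %3==0, s = 4-3 = 1; aux=24
e=12: %3==0, s = 1-12 = -11; aux=25
e=-1: not %3==0, s = (-11)+1 = -10; aux=24
e=-1: not %3==0, s = (-10)+1 = -9; aux=23
s+aux = (-9)+23 = 14

14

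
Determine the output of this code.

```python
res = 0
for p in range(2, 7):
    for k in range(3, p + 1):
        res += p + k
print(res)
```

90

p=3,k=3: res = 0+6 = 6
p=4,k=3: res = 6+7 = 13
p=4,k=4: res = 13+8 = 21
p=5,k=3: res = 21+8 = 29
p=5,k=4: res = 29+9 = 38
p=5,k=5: res = 38+10 = 48
p=6,k=3: res = 48+9 = 57
p=6,k=4: res = 57+10 = 67
p=6,k=5: res = 67+11 = 78
p=6,k=6: res = 78+12 = 90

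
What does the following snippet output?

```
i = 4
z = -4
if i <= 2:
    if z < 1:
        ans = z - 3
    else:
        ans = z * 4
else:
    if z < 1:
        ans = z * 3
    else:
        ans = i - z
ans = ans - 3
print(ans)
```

-15

i=4, z=-4
i <= 2 is False; z < 1 is True
→ ans = z * 3 = -12
ans = (-12)-3 = -15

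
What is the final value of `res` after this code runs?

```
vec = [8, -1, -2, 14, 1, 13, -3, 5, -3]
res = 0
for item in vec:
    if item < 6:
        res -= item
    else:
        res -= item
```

-32

item=8: not <6, res = 0-8 = -8
item=-1: <6, res = (-8)-(-1) = -7
item=-2: <6, res = (-7)-(-2) = -5
item=14: not <6, res = (-5)-14 = -19
item=1: <6, res = (-19)-1 = -20
item=13: not <6, res = (-20)-13 = -33
item=-3: <6, res = (-33)-(-3) = -30
item=5: <6, res = (-30)-5 = -35
item=-3: <6, res = (-35)-(-3) = -32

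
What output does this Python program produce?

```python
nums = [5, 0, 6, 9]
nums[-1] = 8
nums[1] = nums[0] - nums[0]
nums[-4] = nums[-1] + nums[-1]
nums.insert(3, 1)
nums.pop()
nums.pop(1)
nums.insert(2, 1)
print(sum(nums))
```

nums[-1] = 8 → [5, 0, 6, 8]
nums[1] = nums[0]-nums[0] = 5-5 = 0 → [5, 0, 6, 8]
nums[-4] = nums[-1]+nums[-1] = 8+8 = 16 → [16, 0, 6, 8]
insert 1 at 3 → [16, 0, 6, 1, 8]
pop() removes 8 → [16, 0, 6, 1]
pop(1) removes 0 → [16, 6, 1]
insert 1 at 2 → [16, 6, 1, 1]
sum = 24

24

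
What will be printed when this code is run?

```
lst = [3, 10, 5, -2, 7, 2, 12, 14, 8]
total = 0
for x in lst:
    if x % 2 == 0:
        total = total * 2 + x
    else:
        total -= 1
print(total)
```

276

x=3: not even, total = 0-1 = -1
x=10: even, total = (-1)*2+10 = 8
x=5: not even, total = 8-1 = 7
x=-2: even, total = 7*2+(-2) = 12
x=7: not even, total = 12-1 = 11
x=2: even, total = 11*2+2 = 24
x=12: even, total = 24*2+12 = 60
x=14: even, total = 60*2+14 = 134
x=8: even, total = 134*2+8 = 276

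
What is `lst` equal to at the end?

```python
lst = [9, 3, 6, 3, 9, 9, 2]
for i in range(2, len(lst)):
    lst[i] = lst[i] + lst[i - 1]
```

[9, 3, 9, 12, 21, 30, 32]

i=2: lst[2] = 6+3 = 9 → [9, 3, 9, 3, 9, 9, 2]
i=3: lst[3] = 3+9 = 12 → [9, 3, 9, 12, 9, 9, 2]
i=4: lst[4] = 9+12 = 21 → [9, 3, 9, 12, 21, 9, 2]
i=5: lst[5] = 9+21 = 30 → [9, 3, 9, 12, 21, 30, 2]
i=6: lst[6] = 2+30 = 32 → [9, 3, 9, 12, 21, 30, 32]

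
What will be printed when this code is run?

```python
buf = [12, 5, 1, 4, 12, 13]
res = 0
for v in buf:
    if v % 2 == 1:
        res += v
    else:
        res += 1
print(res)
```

22

v=12: not odd, res = 0+1 = 1
v=5: odd, res = 1+5 = 6
v=1: odd, res = 6+1 = 7
v=4: not odd, res = 7+1 = 8
v=12: not odd, res = 8+1 = 9
v=13: odd, res = 9+13 = 22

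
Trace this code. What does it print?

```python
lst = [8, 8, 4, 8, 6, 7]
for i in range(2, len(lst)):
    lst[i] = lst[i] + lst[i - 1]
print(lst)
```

[8, 8, 12, 20, 26, 33]

i=2: lst[2] = 4+8 = 12 → [8, 8, 12, 8, 6, 7]
i=3: lst[3] = 8+12 = 20 → [8, 8, 12, 20, 6, 7]
i=4: lst[4] = 6+20 = 26 → [8, 8, 12, 20, 26, 7]
i=5: lst[5] = 7+26 = 33 → [8, 8, 12, 20, 26, 33]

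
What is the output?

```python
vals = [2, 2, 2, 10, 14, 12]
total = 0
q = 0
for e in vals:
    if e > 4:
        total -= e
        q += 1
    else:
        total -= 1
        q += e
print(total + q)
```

e=2: not >4, total = 0-1 = -1; q=2
e=2: not >4, total = (-1)-1 = -2; q=4
e=2: not >4, total = (-2)-1 = -3; q=6
e=10: >4, total = (-3)-10 = -13; q=7
e=14: >4, total = (-13)-14 = -27; q=8
e=12: >4, total = (-27)-12 = -39; q=9
total+q = (-39)+9 = -30

-30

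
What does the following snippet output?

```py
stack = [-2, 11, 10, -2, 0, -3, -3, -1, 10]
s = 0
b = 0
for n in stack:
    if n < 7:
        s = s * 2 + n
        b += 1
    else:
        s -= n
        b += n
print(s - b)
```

n=-2: <7, s = 0*2+(-2) = -2; b=1
n=11: not <7, s = (-2)-11 = -13; b=12
n=10: not <7, s = (-13)-10 = -23; b=22
n=-2: <7, s = (-23)*2+(-2) = -48; b=23
n=0: <7, s = (-48)*2+0 = -96; b=24
n=-3: <7, s = (-96)*2+(-3) = -195; b=25
n=-3: <7, s = (-195)*2+(-3) = -393; b=26
n=-1: <7, s = (-393)*2+(-1) = -787; b=27
n=10: not <7, s = (-787)-10 = -797; b=37
s-b = (-797)-37 = -834

-834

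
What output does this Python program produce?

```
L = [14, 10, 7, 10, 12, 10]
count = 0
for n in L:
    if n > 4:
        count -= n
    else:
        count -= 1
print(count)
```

-63

n=14: >4, count = 0-14 = -14
n=10: >4, count = (-14)-10 = -24
n=7: >4, count = (-24)-7 = -31
n=10: >4, count = (-31)-10 = -41
n=12: >4, count = (-41)-12 = -53
n=10: >4, count = (-53)-10 = -63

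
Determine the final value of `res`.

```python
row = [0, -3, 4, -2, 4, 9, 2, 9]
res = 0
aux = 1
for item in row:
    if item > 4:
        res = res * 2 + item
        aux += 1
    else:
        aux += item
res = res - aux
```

item=0: not >4; aux=1
item=-3: not >4; aux=-2
item=4: not >4; aux=2
item=-2: not >4; aux=0
item=4: not >4; aux=4
item=9: >4, res = 0*2+9 = 9; aux=5
item=2: not >4; aux=7
item=9: >4, res = 9*2+9 = 27; aux=8
res-aux = 27-8 = 19

19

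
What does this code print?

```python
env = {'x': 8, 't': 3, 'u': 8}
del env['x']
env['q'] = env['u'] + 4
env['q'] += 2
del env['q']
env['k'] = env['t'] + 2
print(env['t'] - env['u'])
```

del 'x' → {'t': 3, 'u': 8}
env['q'] = env['u']+4 = 12 → {'t': 3, 'u': 8, 'q': 12}
env['q'] = 12+2 = 14 → {'t': 3, 'u': 8, 'q': 14}
del 'q' → {'t': 3, 'u': 8}
env['k'] = env['t']+2 = 5 → {'t': 3, 'u': 8, 'k': 5}
env['t']-env['u'] = 3-8 = -5

-5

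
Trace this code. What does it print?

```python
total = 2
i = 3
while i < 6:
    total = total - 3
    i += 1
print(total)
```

-7

i=3: total = 2-3 = -1
i=4: total = (-1)-3 = -4
i=5: total = (-4)-3 = -7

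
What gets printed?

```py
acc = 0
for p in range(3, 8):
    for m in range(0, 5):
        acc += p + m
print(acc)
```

p=3,m=0: acc = 0+3 = 3
p=3,m=1: acc = 3+4 = 7
p=3,m=2: acc = 7+5 = 12
p=3,m=3: acc = 12+6 = 18
p=3,m=4: acc = 18+7 = 25
p=4,m=0: acc = 25+4 = 29
p=4,m=1: acc = 29+5 = 34
p=4,m=2: acc = 34+6 = 40
p=4,m=3: acc = 40+7 = 47
p=4,m=4: acc = 47+8 = 55
p=5,m=0: acc = 55+5 = 60
p=5,m=1: acc = 60+6 = 66
p=5,m=2: acc = 66+7 = 73
p=5,m=3: acc = 73+8 = 81
p=5,m=4: acc = 81+9 = 90
p=6,m=0: acc = 90+6 = 96
p=6,m=1: acc = 96+7 = 103
p=6,m=2: acc = 103+8 = 111
p=6,m=3: acc = 111+9 = 120
p=6,m=4: acc = 120+10 = 130
p=7,m=0: acc = 130+7 = 137
p=7,m=1: acc = 137+8 = 145
p=7,m=2: acc = 145+9 = 154
p=7,m=3: acc = 154+10 = 164
p=7,m=4: acc = 164+11 = 175

175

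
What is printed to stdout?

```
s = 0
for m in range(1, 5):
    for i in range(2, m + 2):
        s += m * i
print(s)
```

95

m=1,i=2: s = 0+2 = 2
m=2,i=2: s = 2+4 = 6
m=2,i=3: s = 6+6 = 12
m=3,i=2: s = 12+6 = 18
m=3,i=3: s = 18+9 = 27
m=3,i=4: s = 27+12 = 39
m=4,i=2: s = 39+8 = 47
m=4,i=3: s = 47+12 = 59
m=4,i=4: s = 59+16 = 75
m=4,i=5: s = 75+20 = 95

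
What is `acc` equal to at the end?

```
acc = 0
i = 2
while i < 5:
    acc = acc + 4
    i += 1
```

i=2: acc = 0+4 = 4
i=3: acc = 4+4 = 8
i=4: acc = 8+4 = 12

12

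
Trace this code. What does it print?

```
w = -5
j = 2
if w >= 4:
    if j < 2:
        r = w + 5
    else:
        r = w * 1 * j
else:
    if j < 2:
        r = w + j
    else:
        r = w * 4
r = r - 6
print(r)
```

w=-5, j=2
w >= 4 is False; j < 2 is False
→ r = w * 4 = -20
r = (-20)-6 = -26

-26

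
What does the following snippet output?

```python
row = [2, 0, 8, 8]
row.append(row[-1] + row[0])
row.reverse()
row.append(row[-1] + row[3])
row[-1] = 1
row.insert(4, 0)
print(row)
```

append row[-1]+row[0] = 8+2 = 10 → [2, 0, 8, 8, 10]
reverse → [10, 8, 8, 0, 2]
append row[-1]+row[3] = 2+0 = 2 → [10, 8, 8, 0, 2, 2]
row[-1] = 1 → [10, 8, 8, 0, 2, 1]
insert 0 at 4 → [10, 8, 8, 0, 0, 2, 1]

[10, 8, 8, 0, 0, 2, 1]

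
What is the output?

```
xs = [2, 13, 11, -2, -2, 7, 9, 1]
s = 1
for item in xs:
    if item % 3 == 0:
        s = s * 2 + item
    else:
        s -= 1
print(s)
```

item=2: not %3==0, s = 1-1 = 0
item=13: not %3==0, s = 0-1 = -1
item=11: not %3==0, s = (-1)-1 = -2
item=-2: not %3==0, s = (-2)-1 = -3
item=-2: not %3==0, s = (-3)-1 = -4
item=7: not %3==0, s = (-4)-1 = -5
item=9: %3==0, s = (-5)*2+9 = -1
item=1: not %3==0, s = (-1)-1 = -2

-2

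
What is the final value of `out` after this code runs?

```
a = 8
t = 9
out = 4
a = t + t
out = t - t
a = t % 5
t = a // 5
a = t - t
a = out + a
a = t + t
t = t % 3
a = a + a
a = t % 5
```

0

a = 9+9 = 18
out = 9-9 = 0
a = 9%5 = 4
t = 4//5 = 0
a = 0-0 = 0
a = 0+0 = 0
a = 0+0 = 0
t = 0%3 = 0
a = 0+0 = 0
a = 0%5 = 0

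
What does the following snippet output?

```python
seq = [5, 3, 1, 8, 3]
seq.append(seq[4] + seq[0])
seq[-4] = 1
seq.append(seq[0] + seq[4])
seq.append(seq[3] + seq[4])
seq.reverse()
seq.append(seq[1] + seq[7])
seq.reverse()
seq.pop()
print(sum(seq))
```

append seq[4]+seq[0] = 3+5 = 8 → [5, 3, 1, 8, 3, 8]
seq[-4] = 1 → [5, 3, 1, 8, 3, 8]
append seq[0]+seq[4] = 5+3 = 8 → [5, 3, 1, 8, 3, 8, 8]
append seq[3]+seq[4] = 8+3 = 11 → [5, 3, 1, 8, 3, 8, 8, 11]
reverse → [11, 8, 8, 3, 8, 1, 3, 5]
append seq[1]+seq[7] = 8+5 = 13 → [11, 8, 8, 3, 8, 1, 3, 5, 13]
reverse → [13, 5, 3, 1, 8, 3, 8, 8, 11]
pop() removes 11 → [13, 5, 3, 1, 8, 3, 8, 8]
sum = 49

49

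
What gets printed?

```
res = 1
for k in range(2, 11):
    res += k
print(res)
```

55

k=2: res = 1+2 = 3
k=3: res = 3+3 = 6
k=4: res = 6+4 = 10
k=5: res = 10+5 = 15
k=6: res = 15+6 = 21
k=7: res = 21+7 = 28
k=8: res = 28+8 = 36
k=9: res = 36+9 = 45
k=10: res = 45+10 = 55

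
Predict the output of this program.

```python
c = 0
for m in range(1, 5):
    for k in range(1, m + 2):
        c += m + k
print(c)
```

m=1,k=1: c = 0+2 = 2
m=1,k=2: c = 2+3 = 5
m=2,k=1: c = 5+3 = 8
m=2,k=2: c = 8+4 = 12
m=2,k=3: c = 12+5 = 17
m=3,k=1: c = 17+4 = 21
m=3,k=2: c = 21+5 = 26
m=3,k=3: c = 26+6 = 32
m=3,k=4: c = 32+7 = 39
m=4,k=1: c = 39+5 = 44
m=4,k=2: c = 44+6 = 50
m=4,k=3: c = 50+7 = 57
m=4,k=4: c = 57+8 = 65
m=4,k=5: c = 65+9 = 74

74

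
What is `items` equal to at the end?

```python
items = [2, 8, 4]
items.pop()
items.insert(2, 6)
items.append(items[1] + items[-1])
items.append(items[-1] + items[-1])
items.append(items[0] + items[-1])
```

pop() removes 4 → [2, 8]
insert 6 at 2 → [2, 8, 6]
append items[1]+items[-1] = 8+6 = 14 → [2, 8, 6, 14]
append items[-1]+items[-1] = 14+14 = 28 → [2, 8, 6, 14, 28]
append items[0]+items[-1] = 2+28 = 30 → [2, 8, 6, 14, 28, 30]

[2, 8, 6, 14, 28, 30]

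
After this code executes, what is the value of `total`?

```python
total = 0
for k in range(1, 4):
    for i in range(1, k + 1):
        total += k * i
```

25

k=1,i=1: total = 0+1 = 1
k=2,i=1: total = 1+2 = 3
k=2,i=2: total = 3+4 = 7
k=3,i=1: total = 7+3 = 10
k=3,i=2: total = 10+6 = 16
k=3,i=3: total = 16+9 = 25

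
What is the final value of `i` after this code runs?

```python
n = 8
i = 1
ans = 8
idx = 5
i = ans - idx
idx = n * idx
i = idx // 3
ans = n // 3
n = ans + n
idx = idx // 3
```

13

i = 8-5 = 3
idx = 8*5 = 40
i = 40//3 = 13
ans = 8//3 = 2
n = 2+8 = 10
idx = 40//3 = 13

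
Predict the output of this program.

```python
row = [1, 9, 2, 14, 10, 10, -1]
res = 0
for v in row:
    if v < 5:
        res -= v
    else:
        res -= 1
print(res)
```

v=1: <5, res = 0-1 = -1
v=9: not <5, res = (-1)-1 = -2
v=2: <5, res = (-2)-2 = -4
v=14: not <5, res = (-4)-1 = -5
v=10: not <5, res = (-5)-1 = -6
v=10: not <5, res = (-6)-1 = -7
v=-1: <5, res = (-7)-(-1) = -6

-6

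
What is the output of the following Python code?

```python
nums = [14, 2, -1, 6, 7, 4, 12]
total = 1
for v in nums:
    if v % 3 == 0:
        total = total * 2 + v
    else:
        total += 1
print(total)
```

v=14: not %3==0, total = 1+1 = 2
v=2: not %3==0, total = 2+1 = 3
v=-1: not %3==0, total = 3+1 = 4
v=6: %3==0, total = 4*2+6 = 14
v=7: not %3==0, total = 14+1 = 15
v=4: not %3==0, total = 15+1 = 16
v=12: %3==0, total = 16*2+12 = 44

44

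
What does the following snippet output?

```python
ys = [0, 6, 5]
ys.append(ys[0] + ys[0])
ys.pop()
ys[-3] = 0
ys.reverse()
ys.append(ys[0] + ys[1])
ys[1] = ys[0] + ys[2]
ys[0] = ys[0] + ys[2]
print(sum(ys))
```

append ys[0]+ys[0] = 0+0 = 0 → [0, 6, 5, 0]
pop() removes 0 → [0, 6, 5]
ys[-3] = 0 → [0, 6, 5]
reverse → [5, 6, 0]
append ys[0]+ys[1] = 5+6 = 11 → [5, 6, 0, 11]
ys[1] = ys[0]+ys[2] = 5+0 = 5 → [5, 5, 0, 11]
ys[0] = ys[0]+ys[2] = 5+0 = 5 → [5, 5, 0, 11]
sum = 21

21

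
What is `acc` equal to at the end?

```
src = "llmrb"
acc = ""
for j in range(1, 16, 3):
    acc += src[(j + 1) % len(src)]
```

j=1: add src[2]='m' → 'm'
j=4: add src[0]='l' → 'ml'
j=7: add src[3]='r' → 'mlr'
j=10: add src[1]='l' → 'mlrl'
j=13: add src[4]='b' → 'mlrlb'

'mlrlb'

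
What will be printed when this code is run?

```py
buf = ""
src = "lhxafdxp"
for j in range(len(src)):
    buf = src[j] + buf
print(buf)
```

j=0: prepend 'l' → 'l'
j=1: prepend 'h' → 'hl'
j=2: prepend 'x' → 'xhl'
j=3: prepend 'a' → 'axhl'
j=4: prepend 'f' → 'faxhl'
j=5: prepend 'd' → 'dfaxhl'
j=6: prepend 'x' → 'xdfaxhl'
j=7: prepend 'p' → 'pxdfaxhl'

pxdfaxhl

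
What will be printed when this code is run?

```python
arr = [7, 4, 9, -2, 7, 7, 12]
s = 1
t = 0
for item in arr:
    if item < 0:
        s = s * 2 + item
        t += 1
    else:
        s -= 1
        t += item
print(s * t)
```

-423

item=7: not <0, s = 1-1 = 0; t=7
item=4: not <0, s = 0-1 = -1; t=11
item=9: not <0, s = (-1)-1 = -2; t=20
item=-2: <0, s = (-2)*2+(-2) = -6; t=21
item=7: not <0, s = (-6)-1 = -7; t=28
item=7: not <0, s = (-7)-1 = -8; t=35
item=12: not <0, s = (-8)-1 = -9; t=47
s*t = (-9)*47 = -423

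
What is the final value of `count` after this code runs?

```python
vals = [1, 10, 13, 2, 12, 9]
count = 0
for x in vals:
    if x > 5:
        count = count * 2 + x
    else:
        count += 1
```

x=1: not >5, count = 0+1 = 1
x=10: >5, count = 1*2+10 = 12
x=13: >5, count = 12*2+13 = 37
x=2: not >5, count = 37+1 = 38
x=12: >5, count = 38*2+12 = 88
x=9: >5, count = 88*2+9 = 185

185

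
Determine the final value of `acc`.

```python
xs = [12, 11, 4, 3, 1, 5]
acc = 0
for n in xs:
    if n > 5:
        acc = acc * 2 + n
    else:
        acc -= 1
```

31

n=12: >5, acc = 0*2+12 = 12
n=11: >5, acc = 12*2+11 = 35
n=4: not >5, acc = 35-1 = 34
n=3: not >5, acc = 34-1 = 33
n=1: not >5, acc = 33-1 = 32
n=5: not >5, acc = 32-1 = 31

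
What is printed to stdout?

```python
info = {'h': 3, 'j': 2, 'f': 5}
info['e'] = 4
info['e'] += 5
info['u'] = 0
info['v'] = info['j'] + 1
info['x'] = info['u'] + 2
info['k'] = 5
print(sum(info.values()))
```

29

info['e'] = 4 → {'h': 3, 'j': 2, 'f': 5, 'e': 4}
info['e'] = 4+5 = 9 → {'h': 3, 'j': 2, 'f': 5, 'e': 9}
info['u'] = 0 → {'h': 3, 'j': 2, 'f': 5, 'e': 9, 'u': 0}
info['v'] = info['j']+1 = 3 → {'h': 3, 'j': 2, 'f': 5, 'e': 9, 'u': 0, 'v': 3}
info['x'] = info['u']+2 = 2 → {'h': 3, 'j': 2, 'f': 5, 'e': 9, 'u': 0, 'v': 3, 'x': 2}
info['k'] = 5 → {'h': 3, 'j': 2, 'f': 5, 'e': 9, 'u': 0, 'v': 3, 'x': 2, 'k': 5}
sum of values = 29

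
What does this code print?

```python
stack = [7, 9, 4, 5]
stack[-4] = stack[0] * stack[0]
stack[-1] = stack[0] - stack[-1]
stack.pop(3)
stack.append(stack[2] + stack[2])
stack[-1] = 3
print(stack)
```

[49, 9, 4, 3]

stack[-4] = stack[0]*stack[0] = 7*7 = 49 → [49, 9, 4, 5]
stack[-1] = stack[0]-stack[-1] = 49-5 = 44 → [49, 9, 4, 44]
pop(3) removes 44 → [49, 9, 4]
append stack[2]+stack[2] = 4+4 = 8 → [49, 9, 4, 8]
stack[-1] = 3 → [49, 9, 4, 3]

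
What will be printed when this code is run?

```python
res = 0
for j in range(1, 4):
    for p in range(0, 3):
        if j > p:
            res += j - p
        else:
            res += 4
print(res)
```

j=1,p=0: 1>0, res = 0+1 = 1
j=1,p=1: not 1>1, res = 1+4 = 5
j=1,p=2: not 1>2, res = 5+4 = 9
j=2,p=0: 2>0, res = 9+2 = 11
j=2,p=1: 2>1, res = 11+1 = 12
j=2,p=2: not 2>2, res = 12+4 = 16
j=3,p=0: 3>0, res = 16+3 = 19
j=3,p=1: 3>1, res = 19+2 = 21
j=3,p=2: 3>2, res = 21+1 = 22

22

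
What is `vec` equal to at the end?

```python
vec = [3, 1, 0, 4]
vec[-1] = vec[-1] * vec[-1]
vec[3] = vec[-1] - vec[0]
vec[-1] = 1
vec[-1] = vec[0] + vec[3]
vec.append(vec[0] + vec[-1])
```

[3, 1, 0, 4, 7]

vec[-1] = vec[-1]*vec[-1] = 4*4 = 16 → [3, 1, 0, 16]
vec[3] = vec[-1]-vec[0] = 16-3 = 13 → [3, 1, 0, 13]
vec[-1] = 1 → [3, 1, 0, 1]
vec[-1] = vec[0]+vec[3] = 3+1 = 4 → [3, 1, 0, 4]
append vec[0]+vec[-1] = 3+4 = 7 → [3, 1, 0, 4, 7]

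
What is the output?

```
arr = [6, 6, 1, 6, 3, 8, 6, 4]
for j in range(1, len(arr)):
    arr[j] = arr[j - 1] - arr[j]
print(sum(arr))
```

j=1: arr[1] = 6-6 = 0 → [6, 0, 1, 6, 3, 8, 6, 4]
j=2: arr[2] = 0-1 = -1 → [6, 0, -1, 6, 3, 8, 6, 4]
j=3: arr[3] = (-1)-6 = -7 → [6, 0, -1, -7, 3, 8, 6, 4]
j=4: arr[4] = (-7)-3 = -10 → [6, 0, -1, -7, -10, 8, 6, 4]
j=5: arr[5] = (-10)-8 = -18 → [6, 0, -1, -7, -10, -18, 6, 4]
j=6: arr[6] = (-18)-6 = -24 → [6, 0, -1, -7, -10, -18, -24, 4]
j=7: arr[7] = (-24)-4 = -28 → [6, 0, -1, -7, -10, -18, -24, -28]
sum = -82

-82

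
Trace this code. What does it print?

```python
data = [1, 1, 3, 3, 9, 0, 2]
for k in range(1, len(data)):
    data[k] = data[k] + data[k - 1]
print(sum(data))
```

k=1: data[1] = 1+1 = 2 → [1, 2, 3, 3, 9, 0, 2]
k=2: data[2] = 3+2 = 5 → [1, 2, 5, 3, 9, 0, 2]
k=3: data[3] = 3+5 = 8 → [1, 2, 5, 8, 9, 0, 2]
k=4: data[4] = 9+8 = 17 → [1, 2, 5, 8, 17, 0, 2]
k=5: data[5] = 0+17 = 17 → [1, 2, 5, 8, 17, 17, 2]
k=6: data[6] = 2+17 = 19 → [1, 2, 5, 8, 17, 17, 19]
sum = 69

69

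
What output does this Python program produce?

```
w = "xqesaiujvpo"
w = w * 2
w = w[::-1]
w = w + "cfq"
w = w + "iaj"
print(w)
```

repeat ×2 → 'xqesaiujvpoxqesaiujvpo'
reverse → 'opvjuiaseqxopvjuiaseqx'
+ 'cfq' → 'opvjuiaseqxopvjuiaseqxcfq'
+ 'iaj' → 'opvjuiaseqxopvjuiaseqxcfqiaj'

opvjuiaseqxopvjuiaseqxcfqiaj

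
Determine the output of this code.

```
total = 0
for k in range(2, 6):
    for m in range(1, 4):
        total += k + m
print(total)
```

66

k=2,m=1: total = 0+3 = 3
k=2,m=2: total = 3+4 = 7
k=2,m=3: total = 7+5 = 12
k=3,m=1: total = 12+4 = 16
k=3,m=2: total = 16+5 = 21
k=3,m=3: total = 21+6 = 27
k=4,m=1: total = 27+5 = 32
k=4,m=2: total = 32+6 = 38
k=4,m=3: total = 38+7 = 45
k=5,m=1: total = 45+6 = 51
k=5,m=2: total = 51+7 = 58
k=5,m=3: total = 58+8 = 66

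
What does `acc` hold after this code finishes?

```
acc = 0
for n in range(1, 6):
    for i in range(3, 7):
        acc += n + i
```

150

n=1,i=3: acc = 0+4 = 4
n=1,i=4: acc = 4+5 = 9
n=1,i=5: acc = 9+6 = 15
n=1,i=6: acc = 15+7 = 22
n=2,i=3: acc = 22+5 = 27
n=2,i=4: acc = 27+6 = 33
n=2,i=5: acc = 33+7 = 40
n=2,i=6: acc = 40+8 = 48
n=3,i=3: acc = 48+6 = 54
n=3,i=4: acc = 54+7 = 61
n=3,i=5: acc = 61+8 = 69
n=3,i=6: acc = 69+9 = 78
n=4,i=3: acc = 78+7 = 85
n=4,i=4: acc = 85+8 = 93
n=4,i=5: acc = 93+9 = 102
n=4,i=6: acc = 102+10 = 112
n=5,i=3: acc = 112+8 = 120
n=5,i=4: acc = 120+9 = 129
n=5,i=5: acc = 129+10 = 139
n=5,i=6: acc = 139+11 = 150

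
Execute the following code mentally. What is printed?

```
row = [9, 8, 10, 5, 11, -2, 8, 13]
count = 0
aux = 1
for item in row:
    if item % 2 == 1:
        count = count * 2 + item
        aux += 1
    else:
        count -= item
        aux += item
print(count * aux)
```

item=9: odd, count = 0*2+9 = 9; aux=2
item=8: not odd, count = 9-8 = 1; aux=10
item=10: not odd, count = 1-10 = -9; aux=20
item=5: odd, count = (-9)*2+5 = -13; aux=21
item=11: odd, count = (-13)*2+11 = -15; aux=22
item=-2: not odd, count = (-15)-(-2) = -13; aux=20
item=8: not odd, count = (-13)-8 = -21; aux=28
item=13: odd, count = (-21)*2+13 = -29; aux=29
count*aux = (-29)*29 = -841

-841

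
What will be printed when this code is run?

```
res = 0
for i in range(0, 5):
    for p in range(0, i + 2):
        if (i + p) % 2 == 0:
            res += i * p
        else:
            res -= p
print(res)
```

i=0,p=0: even sum, res = 0+0 = 0
i=0,p=1: odd sum, res = 0-1 = -1
i=1,p=0: odd sum, res = (-1)-0 = -1
i=1,p=1: even sum, res = (-1)+1 = 0
i=1,p=2: odd sum, res = 0-2 = -2
i=2,p=0: even sum, res = (-2)+0 = -2
i=2,p=1: odd sum, res = (-2)-1 = -3
i=2,p=2: even sum, res = (-3)+4 = 1
i=2,p=3: odd sum, res = 1-3 = -2
i=3,p=0: odd sum, res = (-2)-0 = -2
i=3,p=1: even sum, res = (-2)+3 = 1
i=3,p=2: odd sum, res = 1-2 = -1
i=3,p=3: even sum, res = (-1)+9 = 8
i=3,p=4: odd sum, res = 8-4 = 4
i=4,p=0: even sum, res = 4+0 = 4
i=4,p=1: odd sum, res = 4-1 = 3
i=4,p=2: even sum, res = 3+8 = 11
i=4,p=3: odd sum, res = 11-3 = 8
i=4,p=4: even sum, res = 8+16 = 24
i=4,p=5: odd sum, res = 24-5 = 19

19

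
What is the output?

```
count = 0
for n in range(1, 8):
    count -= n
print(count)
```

-28

n=1: count = 0-1 = -1
n=2: count = (-1)-2 = -3
n=3: count = (-3)-3 = -6
n=4: count = (-6)-4 = -10
n=5: count = (-10)-5 = -15
n=6: count = (-15)-6 = -21
n=7: count = (-21)-7 = -28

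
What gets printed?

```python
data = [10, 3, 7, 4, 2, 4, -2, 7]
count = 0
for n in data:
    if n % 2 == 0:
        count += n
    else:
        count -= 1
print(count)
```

15

n=10: even, count = 0+10 = 10
n=3: not even, count = 10-1 = 9
n=7: not even, count = 9-1 = 8
n=4: even, count = 8+4 = 12
n=2: even, count = 12+2 = 14
n=4: even, count = 14+4 = 18
n=-2: even, count = 18+(-2) = 16
n=7: not even, count = 16-1 = 15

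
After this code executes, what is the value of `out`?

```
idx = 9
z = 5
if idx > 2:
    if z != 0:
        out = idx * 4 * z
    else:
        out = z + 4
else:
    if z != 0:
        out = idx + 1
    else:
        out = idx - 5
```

180

idx=9, z=5
idx > 2 is True; z != 0 is True
→ out = idx * 4 * z = 180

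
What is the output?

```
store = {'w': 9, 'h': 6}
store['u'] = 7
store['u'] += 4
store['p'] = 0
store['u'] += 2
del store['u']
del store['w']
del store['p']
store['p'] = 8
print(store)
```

{'h': 6, 'p': 8}

store['u'] = 7 → {'w': 9, 'h': 6, 'u': 7}
store['u'] = 7+4 = 11 → {'w': 9, 'h': 6, 'u': 11}
store['p'] = 0 → {'w': 9, 'h': 6, 'u': 11, 'p': 0}
store['u'] = 11+2 = 13 → {'w': 9, 'h': 6, 'u': 13, 'p': 0}
del 'u' → {'w': 9, 'h': 6, 'p': 0}
del 'w' → {'h': 6, 'p': 0}
del 'p' → {'h': 6}
store['p'] = 8 → {'h': 6, 'p': 8}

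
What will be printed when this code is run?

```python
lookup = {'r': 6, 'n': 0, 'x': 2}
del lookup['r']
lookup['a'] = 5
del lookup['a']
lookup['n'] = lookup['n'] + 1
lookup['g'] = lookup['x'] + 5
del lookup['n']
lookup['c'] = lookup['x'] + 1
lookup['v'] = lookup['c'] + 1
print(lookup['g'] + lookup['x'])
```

del 'r' → {'n': 0, 'x': 2}
lookup['a'] = 5 → {'n': 0, 'x': 2, 'a': 5}
del 'a' → {'n': 0, 'x': 2}
lookup['n'] = lookup['n']+1 = 1 → {'n': 1, 'x': 2}
lookup['g'] = lookup['x']+5 = 7 → {'n': 1, 'x': 2, 'g': 7}
del 'n' → {'x': 2, 'g': 7}
lookup['c'] = lookup['x']+1 = 3 → {'x': 2, 'g': 7, 'c': 3}
lookup['v'] = lookup['c']+1 = 4 → {'x': 2, 'g': 7, 'c': 3, 'v': 4}
lookup['g']+lookup['x'] = 7+2 = 9

9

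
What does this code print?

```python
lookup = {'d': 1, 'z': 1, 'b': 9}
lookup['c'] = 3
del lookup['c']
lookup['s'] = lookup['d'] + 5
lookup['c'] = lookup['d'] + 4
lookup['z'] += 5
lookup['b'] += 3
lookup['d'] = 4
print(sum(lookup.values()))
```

lookup['c'] = 3 → {'d': 1, 'z': 1, 'b': 9, 'c': 3}
del 'c' → {'d': 1, 'z': 1, 'b': 9}
lookup['s'] = lookup['d']+5 = 6 → {'d': 1, 'z': 1, 'b': 9, 's': 6}
lookup['c'] = lookup['d']+4 = 5 → {'d': 1, 'z': 1, 'b': 9, 's': 6, 'c': 5}
lookup['z'] = 1+5 = 6 → {'d': 1, 'z': 6, 'b': 9, 's': 6, 'c': 5}
lookup['b'] = 9+3 = 12 → {'d': 1, 'z': 6, 'b': 12, 's': 6, 'c': 5}
lookup['d'] = 4 → {'d': 4, 'z': 6, 'b': 12, 's': 6, 'c': 5}
sum of values = 33

33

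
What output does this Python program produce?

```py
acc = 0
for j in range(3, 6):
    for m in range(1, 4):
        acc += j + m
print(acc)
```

54

j=3,m=1: acc = 0+4 = 4
j=3,m=2: acc = 4+5 = 9
j=3,m=3: acc = 9+6 = 15
j=4,m=1: acc = 15+5 = 20
j=4,m=2: acc = 20+6 = 26
j=4,m=3: acc = 26+7 = 33
j=5,m=1: acc = 33+6 = 39
j=5,m=2: acc = 39+7 = 46
j=5,m=3: acc = 46+8 = 54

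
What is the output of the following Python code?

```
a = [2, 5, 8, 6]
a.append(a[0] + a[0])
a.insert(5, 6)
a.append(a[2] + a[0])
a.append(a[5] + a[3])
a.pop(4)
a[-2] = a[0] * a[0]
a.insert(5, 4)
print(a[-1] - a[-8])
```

10

append a[0]+a[0] = 2+2 = 4 → [2, 5, 8, 6, 4]
insert 6 at 5 → [2, 5, 8, 6, 4, 6]
append a[2]+a[0] = 8+2 = 10 → [2, 5, 8, 6, 4, 6, 10]
append a[5]+a[3] = 6+6 = 12 → [2, 5, 8, 6, 4, 6, 10, 12]
pop(4) removes 4 → [2, 5, 8, 6, 6, 10, 12]
a[-2] = a[0]*a[0] = 2*2 = 4 → [2, 5, 8, 6, 6, 4, 12]
insert 4 at 5 → [2, 5, 8, 6, 6, 4, 4, 12]
a[-1]-a[-8] = 12-2 = 10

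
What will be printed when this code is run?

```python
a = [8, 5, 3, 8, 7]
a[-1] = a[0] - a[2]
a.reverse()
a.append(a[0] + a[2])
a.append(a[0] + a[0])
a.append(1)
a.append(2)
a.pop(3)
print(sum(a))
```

45

a[-1] = a[0]-a[2] = 8-3 = 5 → [8, 5, 3, 8, 5]
reverse → [5, 8, 3, 5, 8]
append a[0]+a[2] = 5+3 = 8 → [5, 8, 3, 5, 8, 8]
append a[0]+a[0] = 5+5 = 10 → [5, 8, 3, 5, 8, 8, 10]
append 1 → [5, 8, 3, 5, 8, 8, 10, 1]
append 2 → [5, 8, 3, 5, 8, 8, 10, 1, 2]
pop(3) removes 5 → [5, 8, 3, 8, 8, 10, 1, 2]
sum = 45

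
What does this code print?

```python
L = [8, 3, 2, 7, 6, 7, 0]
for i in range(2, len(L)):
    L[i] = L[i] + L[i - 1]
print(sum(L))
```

96

i=2: L[2] = 2+3 = 5 → [8, 3, 5, 7, 6, 7, 0]
i=3: L[3] = 7+5 = 12 → [8, 3, 5, 12, 6, 7, 0]
i=4: L[4] = 6+12 = 18 → [8, 3, 5, 12, 18, 7, 0]
i=5: L[5] = 7+18 = 25 → [8, 3, 5, 12, 18, 25, 0]
i=6: L[6] = 0+25 = 25 → [8, 3, 5, 12, 18, 25, 25]
sum = 96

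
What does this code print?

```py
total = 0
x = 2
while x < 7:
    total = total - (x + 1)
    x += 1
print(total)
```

x=2: total = 0-3 = -3
x=3: total = (-3)-4 = -7
x=4: total = (-7)-5 = -12
x=5: total = (-12)-6 = -18
x=6: total = (-18)-7 = -25

-25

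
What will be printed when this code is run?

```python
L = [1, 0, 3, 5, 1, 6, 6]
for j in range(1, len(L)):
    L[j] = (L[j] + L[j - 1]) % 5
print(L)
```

j=1: L[1] = (0+1)%5 = 1 → [1, 1, 3, 5, 1, 6, 6]
j=2: L[2] = (3+1)%5 = 4 → [1, 1, 4, 5, 1, 6, 6]
j=3: L[3] = (5+4)%5 = 4 → [1, 1, 4, 4, 1, 6, 6]
j=4: L[4] = (1+4)%5 = 0 → [1, 1, 4, 4, 0, 6, 6]
j=5: L[5] = (6+0)%5 = 1 → [1, 1, 4, 4, 0, 1, 6]
j=6: L[6] = (6+1)%5 = 2 → [1, 1, 4, 4, 0, 1, 2]

[1, 1, 4, 4, 0, 1, 2]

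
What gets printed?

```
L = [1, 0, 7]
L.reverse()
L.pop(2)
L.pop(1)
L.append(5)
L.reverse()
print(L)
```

[5, 7]

reverse → [7, 0, 1]
pop(2) removes 1 → [7, 0]
pop(1) removes 0 → [7]
append 5 → [7, 5]
reverse → [5, 7]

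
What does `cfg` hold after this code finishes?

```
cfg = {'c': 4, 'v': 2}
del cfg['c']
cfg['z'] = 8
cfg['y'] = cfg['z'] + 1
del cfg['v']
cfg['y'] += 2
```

{'z': 8, 'y': 11}

del 'c' → {'v': 2}
cfg['z'] = 8 → {'v': 2, 'z': 8}
cfg['y'] = cfg['z']+1 = 9 → {'v': 2, 'z': 8, 'y': 9}
del 'v' → {'z': 8, 'y': 9}
cfg['y'] = 9+2 = 11 → {'z': 8, 'y': 11}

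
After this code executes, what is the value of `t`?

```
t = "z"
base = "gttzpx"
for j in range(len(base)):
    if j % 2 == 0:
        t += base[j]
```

j=0: add 'g' → 'zg'
j=1: skip
j=2: add 't' → 'zgt'
j=3: skip
j=4: add 'p' → 'zgtp'
j=5: skip

'zgtp'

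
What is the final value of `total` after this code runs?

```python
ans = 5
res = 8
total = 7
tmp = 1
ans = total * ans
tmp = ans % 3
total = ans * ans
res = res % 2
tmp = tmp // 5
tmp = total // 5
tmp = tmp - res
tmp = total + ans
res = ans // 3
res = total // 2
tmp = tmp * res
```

1225

ans = 7*5 = 35
tmp = 35%3 = 2
total = 35*35 = 1225
res = 8%2 = 0
tmp = 2//5 = 0
tmp = 1225//5 = 245
tmp = 245-0 = 245
tmp = 1225+35 = 1260
res = 35//3 = 11
res = 1225//2 = 612
tmp = 1260*612 = 771120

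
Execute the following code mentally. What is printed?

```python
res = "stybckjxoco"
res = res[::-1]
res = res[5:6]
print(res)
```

k

reverse → 'ocoxjkcbyts'
slice [5:6] → 'k'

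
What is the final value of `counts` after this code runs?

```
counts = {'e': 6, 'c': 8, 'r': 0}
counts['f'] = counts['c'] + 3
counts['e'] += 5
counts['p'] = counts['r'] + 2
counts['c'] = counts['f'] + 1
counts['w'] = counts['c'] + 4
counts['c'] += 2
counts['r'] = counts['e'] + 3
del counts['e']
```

counts['f'] = counts['c']+3 = 11 → {'e': 6, 'c': 8, 'r': 0, 'f': 11}
counts['e'] = 6+5 = 11 → {'e': 11, 'c': 8, 'r': 0, 'f': 11}
counts['p'] = counts['r']+2 = 2 → {'e': 11, 'c': 8, 'r': 0, 'f': 11, 'p': 2}
counts['c'] = counts['f']+1 = 12 → {'e': 11, 'c': 12, 'r': 0, 'f': 11, 'p': 2}
counts['w'] = counts['c']+4 = 16 → {'e': 11, 'c': 12, 'r': 0, 'f': 11, 'p': 2, 'w': 16}
counts['c'] = 12+2 = 14 → {'e': 11, 'c': 14, 'r': 0, 'f': 11, 'p': 2, 'w': 16}
counts['r'] = counts['e']+3 = 14 → {'e': 11, 'c': 14, 'r': 14, 'f': 11, 'p': 2, 'w': 16}
del 'e' → {'c': 14, 'r': 14, 'f': 11, 'p': 2, 'w': 16}

{'c': 14, 'r': 14, 'f': 11, 'p': 2, 'w': 16}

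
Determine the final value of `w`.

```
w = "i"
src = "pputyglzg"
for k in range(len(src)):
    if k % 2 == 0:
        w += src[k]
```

'ipuylg'

k=0: add 'p' → 'ip'
k=1: skip
k=2: add 'u' → 'ipu'
k=3: skip
k=4: add 'y' → 'ipuy'
k=5: skip
k=6: add 'l' → 'ipuyl'
k=7: skip
k=8: add 'g' → 'ipuylg'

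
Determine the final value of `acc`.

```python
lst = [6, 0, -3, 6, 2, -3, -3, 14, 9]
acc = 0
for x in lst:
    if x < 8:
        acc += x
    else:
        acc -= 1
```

3

x=6: <8, acc = 0+6 = 6
x=0: <8, acc = 6+0 = 6
x=-3: <8, acc = 6+(-3) = 3
x=6: <8, acc = 3+6 = 9
x=2: <8, acc = 9+2 = 11
x=-3: <8, acc = 11+(-3) = 8
x=-3: <8, acc = 8+(-3) = 5
x=14: not <8, acc = 5-1 = 4
x=9: not <8, acc = 4-1 = 3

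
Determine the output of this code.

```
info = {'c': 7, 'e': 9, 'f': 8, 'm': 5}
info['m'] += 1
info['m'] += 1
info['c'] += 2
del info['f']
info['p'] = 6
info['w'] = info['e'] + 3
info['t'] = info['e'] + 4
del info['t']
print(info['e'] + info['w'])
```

21

info['m'] = 5+1 = 6 → {'c': 7, 'e': 9, 'f': 8, 'm': 6}
info['m'] = 6+1 = 7 → {'c': 7, 'e': 9, 'f': 8, 'm': 7}
info['c'] = 7+2 = 9 → {'c': 9, 'e': 9, 'f': 8, 'm': 7}
del 'f' → {'c': 9, 'e': 9, 'm': 7}
info['p'] = 6 → {'c': 9, 'e': 9, 'm': 7, 'p': 6}
info['w'] = info['e']+3 = 12 → {'c': 9, 'e': 9, 'm': 7, 'p': 6, 'w': 12}
info['t'] = info['e']+4 = 13 → {'c': 9, 'e': 9, 'm': 7, 'p': 6, 'w': 12, 't': 13}
del 't' → {'c': 9, 'e': 9, 'm': 7, 'p': 6, 'w': 12}
info['e']+info['w'] = 9+12 = 21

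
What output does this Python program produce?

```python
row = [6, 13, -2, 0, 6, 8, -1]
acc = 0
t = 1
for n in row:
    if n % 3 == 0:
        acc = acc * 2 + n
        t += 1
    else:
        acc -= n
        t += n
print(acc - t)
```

-43

n=6: %3==0, acc = 0*2+6 = 6; t=2
n=13: not %3==0, acc = 6-13 = -7; t=15
n=-2: not %3==0, acc = (-7)-(-2) = -5; t=13
n=0: %3==0, acc = (-5)*2+0 = -10; t=14
n=6: %3==0, acc = (-10)*2+6 = -14; t=15
n=8: not %3==0, acc = (-14)-8 = -22; t=23
n=-1: not %3==0, acc = (-22)-(-1) = -21; t=22
acc-t = (-21)-22 = -43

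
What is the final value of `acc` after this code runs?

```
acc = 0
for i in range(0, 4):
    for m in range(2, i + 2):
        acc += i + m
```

i=1,m=2: acc = 0+3 = 3
i=2,m=2: acc = 3+4 = 7
i=2,m=3: acc = 7+5 = 12
i=3,m=2: acc = 12+5 = 17
i=3,m=3: acc = 17+6 = 23
i=3,m=4: acc = 23+7 = 30

30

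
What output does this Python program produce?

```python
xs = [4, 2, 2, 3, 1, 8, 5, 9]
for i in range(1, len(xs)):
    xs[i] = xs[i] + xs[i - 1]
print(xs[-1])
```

i=1: xs[1] = 2+4 = 6 → [4, 6, 2, 3, 1, 8, 5, 9]
i=2: xs[2] = 2+6 = 8 → [4, 6, 8, 3, 1, 8, 5, 9]
i=3: xs[3] = 3+8 = 11 → [4, 6, 8, 11, 1, 8, 5, 9]
i=4: xs[4] = 1+11 = 12 → [4, 6, 8, 11, 12, 8, 5, 9]
i=5: xs[5] = 8+12 = 20 → [4, 6, 8, 11, 12, 20, 5, 9]
i=6: xs[6] = 5+20 = 25 → [4, 6, 8, 11, 12, 20, 25, 9]
i=7: xs[7] = 9+25 = 34 → [4, 6, 8, 11, 12, 20, 25, 34]

34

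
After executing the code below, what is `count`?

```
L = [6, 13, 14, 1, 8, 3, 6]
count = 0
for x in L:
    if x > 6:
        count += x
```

35

x=6: not >6
x=13: >6, count = 0+13 = 13
x=14: >6, count = 13+14 = 27
x=1: not >6
x=8: >6, count = 27+8 = 35
x=3: not >6
x=6: not >6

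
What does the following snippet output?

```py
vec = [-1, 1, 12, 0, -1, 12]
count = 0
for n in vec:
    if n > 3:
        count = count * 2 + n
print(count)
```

n=-1: not >3
n=1: not >3
n=12: >3, count = 0*2+12 = 12
n=0: not >3
n=-1: not >3
n=12: >3, count = 12*2+12 = 36

36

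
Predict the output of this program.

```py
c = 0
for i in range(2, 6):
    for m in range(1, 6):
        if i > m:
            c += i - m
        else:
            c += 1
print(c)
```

30

i=2,m=1: 2>1, c = 0+1 = 1
i=2,m=2: not 2>2, c = 1+1 = 2
i=2,m=3: not 2>3, c = 2+1 = 3
i=2,m=4: not 2>4, c = 3+1 = 4
i=2,m=5: not 2>5, c = 4+1 = 5
i=3,m=1: 3>1, c = 5+2 = 7
i=3,m=2: 3>2, c = 7+1 = 8
i=3,m=3: not 3>3, c = 8+1 = 9
i=3,m=4: not 3>4, c = 9+1 = 10
i=3,m=5: not 3>5, c = 10+1 = 11
i=4,m=1: 4>1, c = 11+3 = 14
i=4,m=2: 4>2, c = 14+2 = 16
i=4,m=3: 4>3, c = 16+1 = 17
i=4,m=4: not 4>4, c = 17+1 = 18
i=4,m=5: not 4>5, c = 18+1 = 19
i=5,m=1: 5>1, c = 19+4 = 23
i=5,m=2: 5>2, c = 23+3 = 26
i=5,m=3: 5>3, c = 26+2 = 28
i=5,m=4: 5>4, c = 28+1 = 29
i=5,m=5: not 5>5, c = 29+1 = 30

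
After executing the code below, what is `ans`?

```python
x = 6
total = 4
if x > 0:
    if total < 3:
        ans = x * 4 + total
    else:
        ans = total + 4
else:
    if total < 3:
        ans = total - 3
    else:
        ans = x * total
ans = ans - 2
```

x=6, total=4
x > 0 is True; total < 3 is False
→ ans = total + 4 = 8
ans = 8-2 = 6

6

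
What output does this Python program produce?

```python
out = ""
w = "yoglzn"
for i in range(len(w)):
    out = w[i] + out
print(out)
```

i=0: prepend 'y' → 'y'
i=1: prepend 'o' → 'oy'
i=2: prepend 'g' → 'goy'
i=3: prepend 'l' → 'lgoy'
i=4: prepend 'z' → 'zlgoy'
i=5: prepend 'n' → 'nzlgoy'

nzlgoy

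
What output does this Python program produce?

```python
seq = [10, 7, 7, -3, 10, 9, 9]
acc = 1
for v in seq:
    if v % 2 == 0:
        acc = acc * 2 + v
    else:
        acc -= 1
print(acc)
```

v=10: even, acc = 1*2+10 = 12
v=7: not even, acc = 12-1 = 11
v=7: not even, acc = 11-1 = 10
v=-3: not even, acc = 10-1 = 9
v=10: even, acc = 9*2+10 = 28
v=9: not even, acc = 28-1 = 27
v=9: not even, acc = 27-1 = 26

26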